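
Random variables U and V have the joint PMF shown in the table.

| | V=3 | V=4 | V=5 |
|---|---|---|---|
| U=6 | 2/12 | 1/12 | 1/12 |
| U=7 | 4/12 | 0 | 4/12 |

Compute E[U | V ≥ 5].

34/5

P(V ≥ 5) = 5/12.
Σ U·P over the event = 6·(1/12) + 7·(4/12) = 17/6.
E[U | V ≥ 5] = (17/6) / (5/12) = 34/5.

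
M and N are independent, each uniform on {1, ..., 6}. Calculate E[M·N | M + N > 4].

71/5

P(M + N > 4) = 5/6.
Summing MN·P(x,y) over outcomes with M + N > 4 gives 71/6.
E[M·N | M + N > 4] = (71/6) / (5/6) = 71/5.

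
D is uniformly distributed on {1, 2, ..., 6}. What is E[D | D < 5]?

5/2

Given D < 5, D is equally likely to be any of {1, 2, 3, 4}.
E[D | D < 5] = (1 + 2 + 3 + 4) / 4 = 5/2.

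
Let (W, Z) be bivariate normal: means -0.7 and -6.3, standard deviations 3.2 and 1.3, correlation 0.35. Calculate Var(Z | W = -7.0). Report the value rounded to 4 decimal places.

1.4830

For a bivariate normal, Var(Z | W=x) = σ_Z²(1 − ρ²).
Var(Z | W=-7.0) = (1.3)²·(1 − (0.35)²) = 1.69·0.8775 = 1.4830.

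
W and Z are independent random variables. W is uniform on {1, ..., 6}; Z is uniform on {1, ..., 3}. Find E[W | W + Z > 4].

53/12

P(W + Z > 4) = 2/3.
Summing W·P(x,y) over outcomes with W + Z > 4 gives 53/18.
E[W | W + Z > 4] = (53/18) / (2/3) = 53/12.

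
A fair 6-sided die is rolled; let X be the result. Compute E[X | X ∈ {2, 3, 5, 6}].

P(X ∈ {2, 3, 5, 6}) = 2/3.
Σ over the event: 2·1/6 + 3·1/6 + 5·1/6 + 6·1/6 = 8/3.
E[X | X ∈ {2, 3, 5, 6}] = (8/3) / (2/3) = 4.

4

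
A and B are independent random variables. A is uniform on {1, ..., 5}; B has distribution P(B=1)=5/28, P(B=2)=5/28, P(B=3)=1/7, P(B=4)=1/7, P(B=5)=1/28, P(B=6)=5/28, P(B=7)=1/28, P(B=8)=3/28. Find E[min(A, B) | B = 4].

14/5

P(B = 4) = 1/7.
Summing min(A,B)·P(x,y) over outcomes with B = 4 gives 2/5.
E[min(A, B) | B = 4] = (2/5) / (1/7) = 14/5.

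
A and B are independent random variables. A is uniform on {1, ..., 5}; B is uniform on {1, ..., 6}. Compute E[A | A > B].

Outcomes with A > B: (2,1), (3,1), (3,2), (4,1), (4,2), (4,3), (5,1), (5,2), (5,3), (5,4), each with probability 1/30.
E[A | A > B] = (2 + 3 + 3 + 4 + 4 + 4 + 5 + 5 + 5 + 5) / 10 = 4.

4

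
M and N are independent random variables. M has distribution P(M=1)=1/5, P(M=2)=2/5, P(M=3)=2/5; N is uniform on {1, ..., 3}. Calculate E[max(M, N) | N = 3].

P(N = 3) = 1/3.
Summing max(M,N)·P(x,y) over outcomes with N = 3 gives 1.
E[max(M, N) | N = 3] = (1) / (1/3) = 3.

3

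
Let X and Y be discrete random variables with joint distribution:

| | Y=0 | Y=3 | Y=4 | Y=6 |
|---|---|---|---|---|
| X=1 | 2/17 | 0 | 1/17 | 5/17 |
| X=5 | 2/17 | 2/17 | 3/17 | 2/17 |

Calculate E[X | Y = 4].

P(Y = 4) = 4/17.
Summing X·P(X=x,Y=y) over the conditioning event gives 16/17.
E[X | Y = 4] = (16/17) / (4/17) = 4.

4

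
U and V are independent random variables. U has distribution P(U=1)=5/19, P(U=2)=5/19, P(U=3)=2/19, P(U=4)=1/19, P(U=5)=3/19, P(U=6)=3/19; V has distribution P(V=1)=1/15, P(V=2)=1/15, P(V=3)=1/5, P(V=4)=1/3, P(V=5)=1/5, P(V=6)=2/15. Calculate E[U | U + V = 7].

P(U + V = 7) = 44/285.
Summing U·P(x,y) over outcomes with U + V = 7 gives 23/57.
E[U | U + V = 7] = (23/57) / (44/285) = 115/44.

115/44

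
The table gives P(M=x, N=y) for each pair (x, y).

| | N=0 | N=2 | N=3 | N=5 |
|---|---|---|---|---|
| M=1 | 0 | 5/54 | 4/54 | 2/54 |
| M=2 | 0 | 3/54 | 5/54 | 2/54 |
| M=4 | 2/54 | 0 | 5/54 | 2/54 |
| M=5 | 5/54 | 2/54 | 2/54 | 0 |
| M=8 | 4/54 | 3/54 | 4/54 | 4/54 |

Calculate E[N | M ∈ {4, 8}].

21/8

P(M ∈ {4, 8}) = 4/9.
Σ N·P over the event = 0·(2/54) + 3·(5/54) + 5·(2/54) + 0·(4/54) + 2·(3/54) + 3·(4/54) + 5·(4/54) = 7/6.
E[N | M ∈ {4, 8}] = (7/6) / (4/9) = 21/8.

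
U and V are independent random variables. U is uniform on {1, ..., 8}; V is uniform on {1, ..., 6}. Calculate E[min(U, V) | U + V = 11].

Outcomes with U + V = 11: (5,6), (6,5), (7,4), (8,3), each with probability 1/48.
E[min(U, V) | U + V = 11] = (5 + 5 + 4 + 3) / 4 = 17/4.

17/4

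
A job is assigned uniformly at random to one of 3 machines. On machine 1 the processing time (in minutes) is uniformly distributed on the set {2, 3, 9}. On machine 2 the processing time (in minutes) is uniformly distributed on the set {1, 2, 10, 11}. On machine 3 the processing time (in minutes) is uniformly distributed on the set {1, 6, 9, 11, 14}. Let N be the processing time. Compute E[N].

E[N | machine 1] = (2+3+9)/3 = 14/3.
E[N | machine 2] = (1+2+10+11)/4 = 6.
E[N | machine 3] = (1+6+9+11+14)/5 = 41/5.
By the law of total expectation,
E[N] = (1/3)·(14/3) + (1/3)·(6) + (1/3)·(41/5) = 283/45.

283/45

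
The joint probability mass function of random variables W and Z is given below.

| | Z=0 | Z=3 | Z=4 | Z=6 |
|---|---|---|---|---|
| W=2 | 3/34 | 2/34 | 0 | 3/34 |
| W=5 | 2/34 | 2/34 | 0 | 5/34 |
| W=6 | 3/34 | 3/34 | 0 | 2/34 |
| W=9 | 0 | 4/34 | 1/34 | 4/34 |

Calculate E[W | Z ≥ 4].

P(Z ≥ 4) = 15/34.
Summing W·P(W=x,Z=y) over the conditioning event gives 44/17.
E[W | Z ≥ 4] = (44/17) / (15/34) = 88/15.

88/15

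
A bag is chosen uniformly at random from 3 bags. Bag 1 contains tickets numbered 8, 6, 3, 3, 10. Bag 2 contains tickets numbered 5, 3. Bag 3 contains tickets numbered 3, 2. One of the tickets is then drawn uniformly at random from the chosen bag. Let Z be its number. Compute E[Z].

25/6

E[Z | bag 1] = (8+6+3+3+10)/5 = 6.
E[Z | bag 2] = (5+3)/2 = 4.
E[Z | bag 3] = (3+2)/2 = 5/2.
E[Z] = (1/3)·(6) + (1/3)·(4) + (1/3)·(5/2) = 25/6.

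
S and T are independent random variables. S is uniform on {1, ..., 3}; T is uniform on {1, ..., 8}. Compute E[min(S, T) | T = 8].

2

P(T = 8) = 1/8.
Summing min(S,T)·P(x,y) over outcomes with T = 8 gives 1/4.
E[min(S, T) | T = 8] = (1/4) / (1/8) = 2.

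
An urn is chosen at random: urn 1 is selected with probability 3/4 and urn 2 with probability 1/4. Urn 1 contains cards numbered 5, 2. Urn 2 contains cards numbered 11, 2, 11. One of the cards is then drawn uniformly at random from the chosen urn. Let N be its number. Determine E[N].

E[N | urn 1] = (5+2)/2 = 7/2.
E[N | urn 2] = (11+2+11)/3 = 8.
E[N] = (3/4)·(7/2) + (1/4)·(8) = 37/8.

37/8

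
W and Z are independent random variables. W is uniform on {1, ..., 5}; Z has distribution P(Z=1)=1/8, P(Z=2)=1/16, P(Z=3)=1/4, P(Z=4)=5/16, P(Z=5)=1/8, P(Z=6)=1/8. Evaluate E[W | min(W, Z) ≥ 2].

P(min(W, Z) ≥ 2) = 7/10.
Summing W·P(x,y) over outcomes with min(W, Z) ≥ 2 gives 49/20.
E[W | min(W, Z) ≥ 2] = (49/20) / (7/10) = 7/2.

7/2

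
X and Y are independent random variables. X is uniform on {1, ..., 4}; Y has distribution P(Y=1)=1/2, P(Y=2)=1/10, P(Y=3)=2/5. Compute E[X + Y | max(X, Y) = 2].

P(max(X, Y) = 2) = 7/40.
Summing (X+Y)·P(x,y) over outcomes with max(X, Y) = 2 gives 11/20.
E[X + Y | max(X, Y) = 2] = (11/20) / (7/40) = 22/7.

22/7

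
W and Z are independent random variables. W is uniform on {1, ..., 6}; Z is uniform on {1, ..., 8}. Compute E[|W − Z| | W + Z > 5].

P(W + Z > 5) = 19/24.
Summing |W−Z|·P(x,y) over outcomes with W + Z > 5 gives 13/6.
E[|W − Z| | W + Z > 5] = (13/6) / (19/24) = 52/19.

52/19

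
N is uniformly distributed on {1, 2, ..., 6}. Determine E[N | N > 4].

11/2

Given N > 4, N is equally likely to be any of {5, 6}.
E[N | N > 4] = (5 + 6) / 2 = 11/2.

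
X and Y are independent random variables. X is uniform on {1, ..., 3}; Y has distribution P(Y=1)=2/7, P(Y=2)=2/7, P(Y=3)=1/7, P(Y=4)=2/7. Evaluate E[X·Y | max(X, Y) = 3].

36/7

P(max(X, Y) = 3) = 1/3.
Summing XY·P(x,y) over outcomes with max(X, Y) = 3 gives 12/7.
E[X·Y | max(X, Y) = 3] = (12/7) / (1/3) = 36/7.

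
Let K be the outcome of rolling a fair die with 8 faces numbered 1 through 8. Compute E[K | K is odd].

4

Given K is odd, K is equally likely to be any of {1, 3, 5, 7}.
E[K | K is odd] = (1 + 3 + 5 + 7) / 4 = 4.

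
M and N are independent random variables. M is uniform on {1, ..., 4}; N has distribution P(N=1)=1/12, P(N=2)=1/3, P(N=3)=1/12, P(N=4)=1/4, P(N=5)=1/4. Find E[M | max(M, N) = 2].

P(max(M, N) = 2) = 3/16.
Summing M·P(x,y) over outcomes with max(M, N) = 2 gives 7/24.
E[M | max(M, N) = 2] = (7/24) / (3/16) = 14/9.

14/9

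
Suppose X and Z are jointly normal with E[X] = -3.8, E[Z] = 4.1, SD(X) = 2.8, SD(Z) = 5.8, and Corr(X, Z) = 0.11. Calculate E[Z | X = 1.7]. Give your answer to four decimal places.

5.3532

E[Z | X=x] = μ_Z + ρ(σ_Z/σ_X)(x − μ_X) for jointly normal variables.
E[Z | X=1.7] = 4.1 + (0.11)·(5.8/2.8)·(1.7 − (-3.8)) = 4.1 + (0.22786)·(5.5) = 5.3532.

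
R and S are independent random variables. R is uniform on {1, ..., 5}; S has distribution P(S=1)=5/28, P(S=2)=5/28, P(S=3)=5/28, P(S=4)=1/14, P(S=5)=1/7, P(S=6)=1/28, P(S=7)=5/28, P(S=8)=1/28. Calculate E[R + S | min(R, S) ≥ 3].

P(min(R, S) ≥ 3) = 27/70.
Summing (R+S)·P(x,y) over outcomes with min(R, S) ≥ 3 gives 123/35.
E[R + S | min(R, S) ≥ 3] = (123/35) / (27/70) = 82/9.

82/9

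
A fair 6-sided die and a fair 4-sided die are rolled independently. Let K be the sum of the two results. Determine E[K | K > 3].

136/21

P(K > 3) = 7/8.
Σ over the event: 4·1/8 + 5·1/6 + 6·1/6 + 7·1/6 + 8·1/8 + 9·1/12 + 10·1/24 = 17/3.
E[K | K > 3] = (17/3) / (7/8) = 136/21.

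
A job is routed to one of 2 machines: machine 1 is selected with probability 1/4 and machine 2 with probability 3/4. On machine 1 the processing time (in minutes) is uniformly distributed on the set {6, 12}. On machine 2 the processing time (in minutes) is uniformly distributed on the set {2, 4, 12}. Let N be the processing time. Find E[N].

27/4

E[N | machine 1] = (6+12)/2 = 9.
E[N | machine 2] = (2+4+12)/3 = 6.
E[N] = (1/4)·(9) + (3/4)·(6) = 27/4.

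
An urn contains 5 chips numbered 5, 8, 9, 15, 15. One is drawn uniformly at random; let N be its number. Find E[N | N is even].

8

P(N is even) = 1/5.
Σ over the event: 8·1/5 = 8/5.
E[N | N is even] = (8/5) / (1/5) = 8.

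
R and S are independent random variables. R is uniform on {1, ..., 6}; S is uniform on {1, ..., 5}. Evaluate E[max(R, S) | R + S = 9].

16/3

Outcomes with R + S = 9: (4,5), (5,4), (6,3), each with probability 1/30.
E[max(R, S) | R + S = 9] = (5 + 5 + 6) / 3 = 16/3.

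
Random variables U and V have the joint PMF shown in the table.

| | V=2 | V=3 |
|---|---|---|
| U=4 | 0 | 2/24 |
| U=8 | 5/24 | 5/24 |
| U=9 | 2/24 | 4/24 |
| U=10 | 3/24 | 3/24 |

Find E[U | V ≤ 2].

P(V ≤ 2) = 5/12.
Σ U·P over the event = 8·(5/24) + 9·(2/24) + 10·(3/24) = 11/3.
E[U | V ≤ 2] = (11/3) / (5/12) = 44/5.

44/5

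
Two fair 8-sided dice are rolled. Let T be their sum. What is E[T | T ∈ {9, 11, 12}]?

198/19

P(T ∈ {9, 11, 12}) = 19/64.
Σ over the event: 9·1/8 + 11·3/32 + 12·5/64 = 99/32.
E[T | T ∈ {9, 11, 12}] = (99/32) / (19/64) = 198/19.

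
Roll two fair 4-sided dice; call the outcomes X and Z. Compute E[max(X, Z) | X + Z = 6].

11/3

Outcomes with X + Z = 6: (2,4), (3,3), (4,2), each with probability 1/16.
E[max(X, Z) | X + Z = 6] = (4 + 3 + 4) / 3 = 11/3.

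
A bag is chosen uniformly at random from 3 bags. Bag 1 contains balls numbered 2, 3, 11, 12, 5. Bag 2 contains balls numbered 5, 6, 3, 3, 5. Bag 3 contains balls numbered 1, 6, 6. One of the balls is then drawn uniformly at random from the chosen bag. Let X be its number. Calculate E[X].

E[X | bag 1] = (2+3+11+12+5)/5 = 33/5.
E[X | bag 2] = (5+6+3+3+5)/5 = 22/5.
E[X | bag 3] = (1+6+6)/3 = 13/3.
By the law of total expectation,
E[X] = (1/3)·(33/5) + (1/3)·(22/5) + (1/3)·(13/3) = 46/9.

46/9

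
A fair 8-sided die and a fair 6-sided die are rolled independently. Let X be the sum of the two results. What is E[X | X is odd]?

P(X is odd) = 1/2.
Σ over the event: 3·1/24 + 5·1/12 + 7·1/8 + 9·1/8 + 11·1/12 + 13·1/24 = 4.
E[X | X is odd] = (4) / (1/2) = 8.

8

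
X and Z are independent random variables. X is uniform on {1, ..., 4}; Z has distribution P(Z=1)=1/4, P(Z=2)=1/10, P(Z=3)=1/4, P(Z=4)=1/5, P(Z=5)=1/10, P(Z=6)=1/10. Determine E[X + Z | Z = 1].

7/2

P(Z = 1) = 1/4.
Summing (X+Z)·P(x,y) over outcomes with Z = 1 gives 7/8.
E[X + Z | Z = 1] = (7/8) / (1/4) = 7/2.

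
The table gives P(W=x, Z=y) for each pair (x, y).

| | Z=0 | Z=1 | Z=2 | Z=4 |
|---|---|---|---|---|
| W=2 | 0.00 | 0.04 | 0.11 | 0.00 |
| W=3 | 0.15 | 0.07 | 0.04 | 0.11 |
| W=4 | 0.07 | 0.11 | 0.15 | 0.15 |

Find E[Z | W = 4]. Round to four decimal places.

2.1042

P(W = 4) = 0.48.
Σ Z·P over the event = 0·(0.07) + 1·(0.11) + 2·(0.15) + 4·(0.15) = 1.01.
E[Z | W = 4] = (1.01) / (0.48) = 2.1042.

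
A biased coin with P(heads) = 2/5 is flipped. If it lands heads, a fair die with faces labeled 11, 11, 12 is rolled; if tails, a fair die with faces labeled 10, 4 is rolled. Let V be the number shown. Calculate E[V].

E[V | heads] = (11+11+12)/3 = 34/3.
E[V | tails] = (10+4)/2 = 7.
E[V] = (2/5)·(34/3) + (3/5)·(7) = 131/15.

131/15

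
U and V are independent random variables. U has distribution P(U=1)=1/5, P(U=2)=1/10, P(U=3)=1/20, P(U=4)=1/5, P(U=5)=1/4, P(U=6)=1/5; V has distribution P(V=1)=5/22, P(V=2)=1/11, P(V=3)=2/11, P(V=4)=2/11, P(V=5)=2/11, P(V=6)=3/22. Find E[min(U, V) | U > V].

129/53

P(U > V) = 53/110.
Summing min(U,V)·P(x,y) over outcomes with U > V gives 129/110.
E[min(U, V) | U > V] = (129/110) / (53/110) = 129/53.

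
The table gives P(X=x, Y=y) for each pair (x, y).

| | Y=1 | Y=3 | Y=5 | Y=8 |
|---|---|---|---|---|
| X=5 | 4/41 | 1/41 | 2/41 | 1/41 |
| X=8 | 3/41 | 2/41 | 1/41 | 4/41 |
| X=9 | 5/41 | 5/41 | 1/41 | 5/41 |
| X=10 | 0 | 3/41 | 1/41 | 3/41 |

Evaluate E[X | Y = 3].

96/11

P(Y = 3) = 11/41.
Σ X·P over the event = 5·(1/41) + 8·(2/41) + 9·(5/41) + 10·(3/41) = 96/41.
E[X | Y = 3] = (96/41) / (11/41) = 96/11.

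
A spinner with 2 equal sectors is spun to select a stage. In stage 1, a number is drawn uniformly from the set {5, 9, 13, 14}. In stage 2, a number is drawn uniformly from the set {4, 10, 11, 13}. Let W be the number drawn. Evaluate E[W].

79/8

E[W | stage 1] = (5+9+13+14)/4 = 41/4.
E[W | stage 2] = (4+10+11+13)/4 = 19/2.
By the law of total expectation,
E[W] = (1/2)·(41/4) + (1/2)·(19/2) = 79/8.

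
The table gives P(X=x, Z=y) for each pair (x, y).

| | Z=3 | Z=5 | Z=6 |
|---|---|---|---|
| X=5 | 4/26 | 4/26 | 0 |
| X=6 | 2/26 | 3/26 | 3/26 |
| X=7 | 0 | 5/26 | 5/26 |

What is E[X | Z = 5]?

73/12

P(Z = 5) = 6/13.
Σ X·P over the event = 5·(4/26) + 6·(3/26) + 7·(5/26) = 73/26.
E[X | Z = 5] = (73/26) / (6/13) = 73/12.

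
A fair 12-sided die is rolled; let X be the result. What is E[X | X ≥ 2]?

7

Given X ≥ 2, X is equally likely to be any of {2, 3, 4, 5, 6, 7, 8, 9, 10, 11, 12}.
E[X | X ≥ 2] = (2 + 3 + 4 + 5 + 6 + 7 + 8 + 9 + 10 + 11 + 12) / 11 = 7.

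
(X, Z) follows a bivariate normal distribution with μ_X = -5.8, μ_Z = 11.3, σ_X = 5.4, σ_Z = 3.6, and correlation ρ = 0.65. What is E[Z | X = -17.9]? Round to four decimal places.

6.0567

For a bivariate normal, E[Z | X=x] = μ_Z + ρ·(σ_Z/σ_X)·(x − μ_X).
E[Z | X=-17.9] = 11.3 + (0.65)·(3.6/5.4)·(-17.9 − (-5.8)) = 11.3 + (0.43333)·(-12.1) = 6.0567.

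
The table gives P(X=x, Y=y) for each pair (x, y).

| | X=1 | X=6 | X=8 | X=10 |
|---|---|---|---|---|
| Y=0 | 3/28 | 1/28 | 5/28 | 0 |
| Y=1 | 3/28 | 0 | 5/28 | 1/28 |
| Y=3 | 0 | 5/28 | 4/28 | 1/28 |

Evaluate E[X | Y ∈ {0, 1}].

P(Y ∈ {0, 1}) = 9/14.
Σ X·P over the event = 1·(3/28) + 1·(3/28) + 6·(1/28) + 8·(5/28) + 8·(5/28) + 10·(1/28) = 51/14.
E[X | Y ∈ {0, 1}] = (51/14) / (9/14) = 17/3.

17/3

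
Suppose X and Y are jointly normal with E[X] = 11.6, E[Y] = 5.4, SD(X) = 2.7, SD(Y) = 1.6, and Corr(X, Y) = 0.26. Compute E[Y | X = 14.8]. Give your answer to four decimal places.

5.8930

The regression of Y on X has slope ρ·σ_Y/σ_X and passes through (μ_X, μ_Y).
E[Y | X=14.8] = 5.4 + (0.26)·(1.6/2.7)·(14.8 − (11.6)) = 5.4 + (0.15407)·(3.2) = 5.8930.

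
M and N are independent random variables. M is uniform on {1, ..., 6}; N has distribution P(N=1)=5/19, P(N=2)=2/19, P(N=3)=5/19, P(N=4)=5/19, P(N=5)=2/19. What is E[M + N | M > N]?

69/10

P(M > N) = 10/19.
Summing (M+N)·P(x,y) over outcomes with M > N gives 69/19.
E[M + N | M > N] = (69/19) / (10/19) = 69/10.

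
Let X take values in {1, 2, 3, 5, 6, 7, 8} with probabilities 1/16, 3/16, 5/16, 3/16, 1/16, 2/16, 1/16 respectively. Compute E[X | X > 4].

43/7

P(X > 4) = 7/16.
Σ over the event: 5·3/16 + 6·1/16 + 7·1/8 + 8·1/16 = 43/16.
E[X | X > 4] = (43/16) / (7/16) = 43/7.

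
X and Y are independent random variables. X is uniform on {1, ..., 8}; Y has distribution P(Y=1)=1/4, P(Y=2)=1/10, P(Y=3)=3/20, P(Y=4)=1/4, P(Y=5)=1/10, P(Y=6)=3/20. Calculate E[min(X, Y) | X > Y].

125/47

P(X > Y) = 47/80.
Summing min(X,Y)·P(x,y) over outcomes with X > Y gives 25/16.
E[min(X, Y) | X > Y] = (25/16) / (47/80) = 125/47.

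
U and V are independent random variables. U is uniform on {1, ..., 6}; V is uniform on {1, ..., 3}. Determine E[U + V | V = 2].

11/2

Outcomes with V = 2: (1,2), (2,2), (3,2), (4,2), (5,2), (6,2), each with probability 1/18.
E[U + V | V = 2] = (3 + 4 + 5 + 6 + 7 + 8) / 6 = 11/2.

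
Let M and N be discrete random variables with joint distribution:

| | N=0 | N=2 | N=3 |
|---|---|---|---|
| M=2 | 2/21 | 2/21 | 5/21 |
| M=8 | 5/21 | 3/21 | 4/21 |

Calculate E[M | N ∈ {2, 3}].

P(N ∈ {2, 3}) = 2/3.
Σ M·P over the event = 2·(2/21) + 2·(5/21) + 8·(3/21) + 8·(4/21) = 10/3.
E[M | N ∈ {2, 3}] = (10/3) / (2/3) = 5.

5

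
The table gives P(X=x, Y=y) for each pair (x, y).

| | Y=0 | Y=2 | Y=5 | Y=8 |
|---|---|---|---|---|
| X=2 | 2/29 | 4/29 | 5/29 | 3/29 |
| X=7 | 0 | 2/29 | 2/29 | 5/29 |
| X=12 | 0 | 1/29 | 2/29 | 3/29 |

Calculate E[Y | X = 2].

57/14

P(X = 2) = 14/29.
Summing Y·P(X=x,Y=y) over the conditioning event gives 57/29.
E[Y | X = 2] = (57/29) / (14/29) = 57/14.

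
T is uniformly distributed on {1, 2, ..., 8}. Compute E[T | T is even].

Given T is even, T is equally likely to be any of {2, 4, 6, 8}.
E[T | T is even] = (2 + 4 + 6 + 8) / 4 = 5.

5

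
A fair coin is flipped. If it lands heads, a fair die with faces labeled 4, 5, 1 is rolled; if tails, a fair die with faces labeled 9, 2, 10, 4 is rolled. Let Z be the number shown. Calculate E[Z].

115/24

E[Z | heads] = (4+5+1)/3 = 10/3.
E[Z | tails] = (9+2+10+4)/4 = 25/4.
E[Z] = (1/2)·(10/3) + (1/2)·(25/4) = 115/24.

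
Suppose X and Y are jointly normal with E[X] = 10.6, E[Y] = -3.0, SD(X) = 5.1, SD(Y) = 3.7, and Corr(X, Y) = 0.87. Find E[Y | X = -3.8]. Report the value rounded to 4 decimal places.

For a bivariate normal, E[Y | X=x] = μ_Y + ρ·(σ_Y/σ_X)·(x − μ_X).
E[Y | X=-3.8] = -3.0 + (0.87)·(3.7/5.1)·(-3.8 − (10.6)) = -3.0 + (0.631176)·(-14.4) = -12.0889.

-12.0889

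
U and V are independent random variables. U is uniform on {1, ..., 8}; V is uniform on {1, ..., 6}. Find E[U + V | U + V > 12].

Outcomes with U + V > 12: (7,6), (8,5), (8,6), each with probability 1/48.
E[U + V | U + V > 12] = (13 + 13 + 14) / 3 = 40/3.

40/3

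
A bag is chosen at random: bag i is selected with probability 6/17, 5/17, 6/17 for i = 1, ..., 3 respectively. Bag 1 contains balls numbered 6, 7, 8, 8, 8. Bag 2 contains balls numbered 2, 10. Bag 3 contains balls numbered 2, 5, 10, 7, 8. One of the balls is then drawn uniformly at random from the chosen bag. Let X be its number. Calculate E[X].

E[X | bag 1] = (6+7+8+8+8)/5 = 37/5.
E[X | bag 2] = (2+10)/2 = 6.
E[X | bag 3] = (2+5+10+7+8)/5 = 32/5.
By the law of total expectation,
E[X] = (6/17)·(37/5) + (5/17)·(6) + (6/17)·(32/5) = 564/85.

564/85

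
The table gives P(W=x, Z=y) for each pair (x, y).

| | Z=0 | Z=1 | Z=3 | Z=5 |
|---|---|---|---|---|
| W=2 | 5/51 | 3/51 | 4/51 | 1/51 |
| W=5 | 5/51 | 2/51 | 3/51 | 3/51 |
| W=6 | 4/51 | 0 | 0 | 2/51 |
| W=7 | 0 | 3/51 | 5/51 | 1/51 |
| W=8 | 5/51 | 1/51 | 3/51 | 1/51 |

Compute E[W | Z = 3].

P(Z = 3) = 5/17.
Summing W·P(W=x,Z=y) over the conditioning event gives 82/51.
E[W | Z = 3] = (82/51) / (5/17) = 82/15.

82/15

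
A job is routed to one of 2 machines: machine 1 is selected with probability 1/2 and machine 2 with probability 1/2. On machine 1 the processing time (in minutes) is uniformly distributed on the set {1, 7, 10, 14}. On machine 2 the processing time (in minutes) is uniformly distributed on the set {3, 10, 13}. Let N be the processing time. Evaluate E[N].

E[N | machine 1] = (1+7+10+14)/4 = 8.
E[N | machine 2] = (3+10+13)/3 = 26/3.
By the law of total expectation,
E[N] = (1/2)·(8) + (1/2)·(26/3) = 25/3.

25/3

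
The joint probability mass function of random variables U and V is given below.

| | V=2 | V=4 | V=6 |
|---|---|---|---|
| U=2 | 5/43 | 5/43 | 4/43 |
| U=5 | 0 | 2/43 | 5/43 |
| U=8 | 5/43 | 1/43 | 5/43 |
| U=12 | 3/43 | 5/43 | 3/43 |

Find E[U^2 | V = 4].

854/13

P(V = 4) = 13/43.
Summing U^2·P(U=x,V=y) over the conditioning event gives 854/43.
E[U^2 | V = 4] = (854/43) / (13/43) = 854/13.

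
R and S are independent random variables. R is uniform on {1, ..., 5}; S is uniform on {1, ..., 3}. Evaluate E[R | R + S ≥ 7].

Outcomes with R + S ≥ 7: (4,3), (5,2), (5,3), each with probability 1/15.
E[R | R + S ≥ 7] = (4 + 5 + 5) / 3 = 14/3.

14/3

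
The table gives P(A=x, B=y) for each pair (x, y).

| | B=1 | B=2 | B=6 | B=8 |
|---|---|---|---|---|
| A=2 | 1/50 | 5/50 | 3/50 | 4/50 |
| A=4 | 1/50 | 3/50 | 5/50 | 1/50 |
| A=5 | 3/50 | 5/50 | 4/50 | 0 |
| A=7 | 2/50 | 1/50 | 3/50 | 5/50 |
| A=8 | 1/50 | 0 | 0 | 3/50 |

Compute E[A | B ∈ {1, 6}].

110/23

P(B ∈ {1, 6}) = 23/50.
Summing A·P(A=x,B=y) over the conditioning event gives 11/5.
E[A | B ∈ {1, 6}] = (11/5) / (23/50) = 110/23.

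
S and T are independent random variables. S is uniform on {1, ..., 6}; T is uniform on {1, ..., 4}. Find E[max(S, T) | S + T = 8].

Outcomes with S + T = 8: (4,4), (5,3), (6,2), each with probability 1/24.
E[max(S, T) | S + T = 8] = (4 + 5 + 6) / 3 = 5.

5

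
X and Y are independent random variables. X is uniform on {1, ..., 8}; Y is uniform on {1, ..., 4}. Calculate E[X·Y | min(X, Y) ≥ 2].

P(min(X, Y) ≥ 2) = 21/32.
Summing XY·P(x,y) over outcomes with min(X, Y) ≥ 2 gives 315/32.
E[X·Y | min(X, Y) ≥ 2] = (315/32) / (21/32) = 15.

15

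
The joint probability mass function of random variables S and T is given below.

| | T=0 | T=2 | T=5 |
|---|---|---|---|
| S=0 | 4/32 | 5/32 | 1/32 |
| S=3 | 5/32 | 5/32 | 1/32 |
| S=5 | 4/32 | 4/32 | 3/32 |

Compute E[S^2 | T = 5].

84/5

P(T = 5) = 5/32.
Σ S^2·P over the event = 0·(1/32) + 9·(1/32) + 25·(3/32) = 21/8.
E[S^2 | T = 5] = (21/8) / (5/32) = 84/5.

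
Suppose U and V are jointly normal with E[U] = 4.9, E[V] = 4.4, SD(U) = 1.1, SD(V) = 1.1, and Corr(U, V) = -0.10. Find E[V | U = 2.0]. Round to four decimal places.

4.6900

For a bivariate normal, E[V | U=x] = μ_V + ρ·(σ_V/σ_U)·(x − μ_U).
E[V | U=2.0] = 4.4 + (-0.10)·(1.1/1.1)·(2.0 − (4.9)) = 4.4 + (-0.1)·(-2.9) = 4.6900.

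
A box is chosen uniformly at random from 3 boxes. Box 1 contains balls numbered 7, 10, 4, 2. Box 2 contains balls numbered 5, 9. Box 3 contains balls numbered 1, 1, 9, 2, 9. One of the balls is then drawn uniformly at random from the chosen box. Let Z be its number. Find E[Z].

343/60

E[Z | box 1] = (7+10+4+2)/4 = 23/4.
E[Z | box 2] = (5+9)/2 = 7.
E[Z | box 3] = (1+1+9+2+9)/5 = 22/5.
By the law of total expectation,
E[Z] = (1/3)·(23/4) + (1/3)·(7) + (1/3)·(22/5) = 343/60.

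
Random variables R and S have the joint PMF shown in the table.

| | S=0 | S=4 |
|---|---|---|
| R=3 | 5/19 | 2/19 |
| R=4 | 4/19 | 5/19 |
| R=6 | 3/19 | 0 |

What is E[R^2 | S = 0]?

217/12

P(S = 0) = 12/19.
Σ R^2·P over the event = 9·(5/19) + 16·(4/19) + 36·(3/19) = 217/19.
E[R^2 | S = 0] = (217/19) / (12/19) = 217/12.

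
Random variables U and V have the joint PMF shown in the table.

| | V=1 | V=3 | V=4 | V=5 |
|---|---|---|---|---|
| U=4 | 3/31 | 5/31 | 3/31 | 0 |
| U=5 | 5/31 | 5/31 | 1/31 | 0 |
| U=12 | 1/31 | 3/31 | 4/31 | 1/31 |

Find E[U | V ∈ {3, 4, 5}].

79/11

P(V ∈ {3, 4, 5}) = 22/31.
Σ U·P over the event = 4·(5/31) + 4·(3/31) + 5·(5/31) + 5·(1/31) + 12·(3/31) + 12·(4/31) + 12·(1/31) = 158/31.
E[U | V ∈ {3, 4, 5}] = (158/31) / (22/31) = 79/11.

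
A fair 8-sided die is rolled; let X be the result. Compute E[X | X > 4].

13/2

Given X > 4, X is equally likely to be any of {5, 6, 7, 8}.
E[X | X > 4] = (5 + 6 + 7 + 8) / 4 = 13/2.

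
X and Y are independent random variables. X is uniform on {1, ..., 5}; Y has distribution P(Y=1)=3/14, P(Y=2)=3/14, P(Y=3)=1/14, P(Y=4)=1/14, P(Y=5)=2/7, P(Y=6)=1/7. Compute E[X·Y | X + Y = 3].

P(X + Y = 3) = 3/35.
Summing XY·P(x,y) over outcomes with X + Y = 3 gives 6/35.
E[X·Y | X + Y = 3] = (6/35) / (3/35) = 2.

2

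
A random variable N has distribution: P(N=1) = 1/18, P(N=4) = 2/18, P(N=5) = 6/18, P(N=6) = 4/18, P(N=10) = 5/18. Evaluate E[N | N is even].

P(N is even) = 11/18.
Σ over the event: 4·1/9 + 6·2/9 + 10·5/18 = 41/9.
E[N | N is even] = (41/9) / (11/18) = 82/11.

82/11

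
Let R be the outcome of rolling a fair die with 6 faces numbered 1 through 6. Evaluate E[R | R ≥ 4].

Given R ≥ 4, R is equally likely to be any of {4, 5, 6}.
E[R | R ≥ 4] = (4 + 5 + 6) / 3 = 5.

5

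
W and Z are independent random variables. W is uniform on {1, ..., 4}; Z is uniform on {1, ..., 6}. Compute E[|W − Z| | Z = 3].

1

P(Z = 3) = 1/6.
Summing |W−Z|·P(x,y) over outcomes with Z = 3 gives 1/6.
E[|W − Z| | Z = 3] = (1/6) / (1/6) = 1.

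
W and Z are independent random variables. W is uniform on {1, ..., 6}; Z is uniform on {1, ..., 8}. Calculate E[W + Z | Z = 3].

13/2

Outcomes with Z = 3: (1,3), (2,3), (3,3), (4,3), (5,3), (6,3), each with probability 1/48.
E[W + Z | Z = 3] = (4 + 5 + 6 + 7 + 8 + 9) / 6 = 13/2.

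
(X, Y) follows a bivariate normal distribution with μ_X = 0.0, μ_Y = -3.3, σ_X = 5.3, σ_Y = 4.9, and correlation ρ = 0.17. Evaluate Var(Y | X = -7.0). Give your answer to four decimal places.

23.3161

Var(Y | X=x) = (1 − ρ²)·σ_Y².
Var(Y | X=-7.0) = (4.9)²·(1 − (0.17)²) = 24.01·0.9711 = 23.3161.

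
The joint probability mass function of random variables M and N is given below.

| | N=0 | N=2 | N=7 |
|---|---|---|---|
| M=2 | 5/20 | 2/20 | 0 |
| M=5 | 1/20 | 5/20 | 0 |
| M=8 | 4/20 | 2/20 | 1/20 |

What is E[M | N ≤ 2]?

92/19

P(N ≤ 2) = 19/20.
Σ M·P over the event = 2·(5/20) + 2·(2/20) + 5·(1/20) + 5·(5/20) + 8·(4/20) + 8·(2/20) = 23/5.
E[M | N ≤ 2] = (23/5) / (19/20) = 92/19.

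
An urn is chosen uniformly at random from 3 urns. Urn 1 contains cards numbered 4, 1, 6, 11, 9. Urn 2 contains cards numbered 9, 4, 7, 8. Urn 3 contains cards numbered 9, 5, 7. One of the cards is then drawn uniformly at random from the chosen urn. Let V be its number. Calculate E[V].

E[V | urn 1] = (4+1+6+11+9)/5 = 31/5.
E[V | urn 2] = (9+4+7+8)/4 = 7.
E[V | urn 3] = (9+5+7)/3 = 7.
By the law of total expectation,
E[V] = (1/3)·(31/5) + (1/3)·(7) + (1/3)·(7) = 101/15.

101/15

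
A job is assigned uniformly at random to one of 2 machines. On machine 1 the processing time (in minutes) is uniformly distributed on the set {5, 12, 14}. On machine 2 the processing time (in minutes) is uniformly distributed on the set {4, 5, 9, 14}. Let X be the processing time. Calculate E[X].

E[X | machine 1] = (5+12+14)/3 = 31/3.
E[X | machine 2] = (4+5+9+14)/4 = 8.
By the law of total expectation,
E[X] = (1/2)·(31/3) + (1/2)·(8) = 55/6.

55/6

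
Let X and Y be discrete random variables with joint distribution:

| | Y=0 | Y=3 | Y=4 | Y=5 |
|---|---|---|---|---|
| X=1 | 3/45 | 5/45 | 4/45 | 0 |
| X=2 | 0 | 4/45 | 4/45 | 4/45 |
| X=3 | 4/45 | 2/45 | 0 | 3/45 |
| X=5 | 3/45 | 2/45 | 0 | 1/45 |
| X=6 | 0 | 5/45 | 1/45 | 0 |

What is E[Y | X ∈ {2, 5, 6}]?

13/4

P(X ∈ {2, 5, 6}) = 8/15.
Σ Y·P over the event = 3·(4/45) + 4·(4/45) + 5·(4/45) + 0·(3/45) + 3·(2/45) + 5·(1/45) + 3·(5/45) + 4·(1/45) = 26/15.
E[Y | X ∈ {2, 5, 6}] = (26/15) / (8/15) = 13/4.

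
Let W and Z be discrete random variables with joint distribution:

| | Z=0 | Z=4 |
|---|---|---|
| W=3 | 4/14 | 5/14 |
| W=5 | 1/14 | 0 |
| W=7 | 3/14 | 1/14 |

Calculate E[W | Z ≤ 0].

P(Z ≤ 0) = 4/7.
Σ W·P over the event = 3·(4/14) + 5·(1/14) + 7·(3/14) = 19/7.
E[W | Z ≤ 0] = (19/7) / (4/7) = 19/4.

19/4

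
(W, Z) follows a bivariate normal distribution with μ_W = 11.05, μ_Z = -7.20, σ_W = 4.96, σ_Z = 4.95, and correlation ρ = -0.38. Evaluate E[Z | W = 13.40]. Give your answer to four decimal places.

For a bivariate normal, E[Z | W=x] = μ_Z + ρ·(σ_Z/σ_W)·(x − μ_W).
E[Z | W=13.40] = -7.20 + (-0.38)·(4.95/4.96)·(13.40 − (11.05)) = -7.20 + (-0.37923)·(2.35) = -8.0912.

-8.0912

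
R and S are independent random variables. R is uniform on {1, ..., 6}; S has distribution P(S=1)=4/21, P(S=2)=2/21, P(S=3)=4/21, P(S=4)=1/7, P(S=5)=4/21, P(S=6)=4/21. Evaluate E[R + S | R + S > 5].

766/93

P(R + S > 5) = 31/42.
Summing (R+S)·P(x,y) over outcomes with R + S > 5 gives 383/63.
E[R + S | R + S > 5] = (383/63) / (31/42) = 766/93.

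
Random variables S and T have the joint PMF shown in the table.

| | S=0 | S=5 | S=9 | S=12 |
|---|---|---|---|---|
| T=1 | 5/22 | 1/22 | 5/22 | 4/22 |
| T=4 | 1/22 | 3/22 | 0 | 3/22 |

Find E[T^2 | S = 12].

52/7

P(S = 12) = 7/22.
Σ T^2·P over the event = 1·(4/22) + 16·(3/22) = 26/11.
E[T^2 | S = 12] = (26/11) / (7/22) = 52/7.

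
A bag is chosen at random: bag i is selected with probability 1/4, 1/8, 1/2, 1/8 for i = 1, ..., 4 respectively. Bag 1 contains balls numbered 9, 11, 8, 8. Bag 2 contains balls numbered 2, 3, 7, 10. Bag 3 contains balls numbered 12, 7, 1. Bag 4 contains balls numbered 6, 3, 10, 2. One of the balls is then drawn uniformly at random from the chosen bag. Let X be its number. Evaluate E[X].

665/96

E[X | bag 1] = (9+11+8+8)/4 = 9.
E[X | bag 2] = (2+3+7+10)/4 = 11/2.
E[X | bag 3] = (12+7+1)/3 = 20/3.
E[X | bag 4] = (6+3+10+2)/4 = 21/4.
E[X] = (1/4)·(9) + (1/8)·(11/2) + (1/2)·(20/3) + (1/8)·(21/4) = 665/96.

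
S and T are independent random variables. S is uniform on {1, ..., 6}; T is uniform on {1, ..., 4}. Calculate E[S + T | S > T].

P(S > T) = 7/12.
Summing (S+T)·P(x,y) over outcomes with S > T gives 47/12.
E[S + T | S > T] = (47/12) / (7/12) = 47/7.

47/7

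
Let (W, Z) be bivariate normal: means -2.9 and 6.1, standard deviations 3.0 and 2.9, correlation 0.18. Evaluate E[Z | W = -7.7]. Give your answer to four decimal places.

E[Z | W=x] = μ_Z + ρ(σ_Z/σ_W)(x − μ_W) for jointly normal variables.
E[Z | W=-7.7] = 6.1 + (0.18)·(2.9/3.0)·(-7.7 − (-2.9)) = 6.1 + (0.174)·(-4.8) = 5.2648.

5.2648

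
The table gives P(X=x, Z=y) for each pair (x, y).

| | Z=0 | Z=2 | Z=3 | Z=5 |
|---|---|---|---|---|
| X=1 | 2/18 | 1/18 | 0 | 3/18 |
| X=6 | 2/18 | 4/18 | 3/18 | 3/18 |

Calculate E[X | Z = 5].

P(Z = 5) = 1/3.
Σ X·P over the event = 1·(3/18) + 6·(3/18) = 7/6.
E[X | Z = 5] = (7/6) / (1/3) = 7/2.

7/2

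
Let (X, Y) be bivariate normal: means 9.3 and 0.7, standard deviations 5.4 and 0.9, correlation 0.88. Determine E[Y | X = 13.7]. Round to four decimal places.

1.3453

For a bivariate normal, E[Y | X=x] = μ_Y + ρ·(σ_Y/σ_X)·(x − μ_X).
E[Y | X=13.7] = 0.7 + (0.88)·(0.9/5.4)·(13.7 − (9.3)) = 0.7 + (0.14667)·(4.4) = 1.3453.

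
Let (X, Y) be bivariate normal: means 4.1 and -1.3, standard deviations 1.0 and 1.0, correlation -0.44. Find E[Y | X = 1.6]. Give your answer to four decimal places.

-0.2000

The regression of Y on X has slope ρ·σ_Y/σ_X and passes through (μ_X, μ_Y).
E[Y | X=1.6] = -1.3 + (-0.44)·(1.0/1.0)·(1.6 − (4.1)) = -1.3 + (-0.44)·(-2.5) = -0.2000.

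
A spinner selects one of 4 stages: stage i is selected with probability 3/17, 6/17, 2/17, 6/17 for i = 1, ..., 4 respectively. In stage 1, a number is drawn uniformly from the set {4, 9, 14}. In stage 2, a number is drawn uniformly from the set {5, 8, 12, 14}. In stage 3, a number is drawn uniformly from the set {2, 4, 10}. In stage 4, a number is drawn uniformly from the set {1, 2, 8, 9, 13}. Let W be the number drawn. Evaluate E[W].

E[W | stage 1] = (4+9+14)/3 = 9.
E[W | stage 2] = (5+8+12+14)/4 = 39/4.
E[W | stage 3] = (2+4+10)/3 = 16/3.
E[W | stage 4] = (1+2+8+9+13)/5 = 33/5.
By the law of total expectation,
E[W] = (3/17)·(9) + (6/17)·(39/4) + (2/17)·(16/3) + (6/17)·(33/5) = 4073/510.

4073/510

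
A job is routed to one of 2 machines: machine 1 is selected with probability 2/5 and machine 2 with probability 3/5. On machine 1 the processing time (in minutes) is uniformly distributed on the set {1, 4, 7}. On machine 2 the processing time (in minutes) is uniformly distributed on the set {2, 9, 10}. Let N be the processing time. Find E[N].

E[N | machine 1] = (1+4+7)/3 = 4.
E[N | machine 2] = (2+9+10)/3 = 7.
By the law of total expectation,
E[N] = (2/5)·(4) + (3/5)·(7) = 29/5.

29/5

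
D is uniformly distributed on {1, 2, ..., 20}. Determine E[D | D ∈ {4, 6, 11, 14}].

P(D ∈ {4, 6, 11, 14}) = 1/5.
Σ over the event: 4·1/20 + 6·1/20 + 11·1/20 + 14·1/20 = 7/4.
E[D | D ∈ {4, 6, 11, 14}] = (7/4) / (1/5) = 35/4.

35/4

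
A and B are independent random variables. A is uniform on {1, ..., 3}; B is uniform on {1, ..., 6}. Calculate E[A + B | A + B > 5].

64/9

P(A + B > 5) = 1/2.
Summing (A+B)·P(x,y) over outcomes with A + B > 5 gives 32/9.
E[A + B | A + B > 5] = (32/9) / (1/2) = 64/9.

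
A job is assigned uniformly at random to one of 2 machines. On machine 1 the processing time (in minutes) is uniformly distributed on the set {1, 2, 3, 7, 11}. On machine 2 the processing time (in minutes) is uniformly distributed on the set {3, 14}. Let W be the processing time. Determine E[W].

133/20

E[W | machine 1] = (1+2+3+7+11)/5 = 24/5.
E[W | machine 2] = (3+14)/2 = 17/2.
By the law of total expectation,
E[W] = (1/2)·(24/5) + (1/2)·(17/2) = 133/20.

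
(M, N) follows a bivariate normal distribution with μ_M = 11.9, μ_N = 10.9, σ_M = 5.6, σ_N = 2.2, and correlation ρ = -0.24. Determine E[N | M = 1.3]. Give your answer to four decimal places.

11.8994

E[N | M=x] = μ_N + ρ(σ_N/σ_M)(x − μ_M) for jointly normal variables.
E[N | M=1.3] = 10.9 + (-0.24)·(2.2/5.6)·(1.3 − (11.9)) = 10.9 + (-0.094286)·(-10.6) = 11.8994.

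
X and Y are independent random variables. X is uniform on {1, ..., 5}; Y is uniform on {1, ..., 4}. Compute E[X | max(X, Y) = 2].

5/3

Outcomes with max(X, Y) = 2: (1,2), (2,1), (2,2), each with probability 1/20.
E[X | max(X, Y) = 2] = (1 + 2 + 2) / 3 = 5/3.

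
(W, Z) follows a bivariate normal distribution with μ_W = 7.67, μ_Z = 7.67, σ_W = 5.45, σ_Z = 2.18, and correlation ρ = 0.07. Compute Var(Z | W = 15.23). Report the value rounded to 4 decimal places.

4.7291

The conditional variance in a bivariate normal is σ_Z²(1 − ρ²), independent of x.
Var(Z | W=15.23) = (2.18)²·(1 − (0.07)²) = 4.7524·0.9951 = 4.7291.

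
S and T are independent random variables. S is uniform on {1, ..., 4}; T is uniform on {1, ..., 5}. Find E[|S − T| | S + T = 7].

5/3

P(S + T = 7) = 3/20.
Summing |S−T|·P(x,y) over outcomes with S + T = 7 gives 1/4.
E[|S − T| | S + T = 7] = (1/4) / (3/20) = 5/3.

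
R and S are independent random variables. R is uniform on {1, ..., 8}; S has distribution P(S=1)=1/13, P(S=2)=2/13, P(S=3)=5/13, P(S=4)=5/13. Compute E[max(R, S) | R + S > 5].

P(R + S > 5) = 79/104.
Summing max(R,S)·P(x,y) over outcomes with R + S > 5 gives 441/104.
E[max(R, S) | R + S > 5] = (441/104) / (79/104) = 441/79.

441/79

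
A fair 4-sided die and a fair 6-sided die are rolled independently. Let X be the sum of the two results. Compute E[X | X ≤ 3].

8/3

P(X ≤ 3) = 1/8.
Σ over the event: 2·1/24 + 3·1/12 = 1/3.
E[X | X ≤ 3] = (1/3) / (1/8) = 8/3.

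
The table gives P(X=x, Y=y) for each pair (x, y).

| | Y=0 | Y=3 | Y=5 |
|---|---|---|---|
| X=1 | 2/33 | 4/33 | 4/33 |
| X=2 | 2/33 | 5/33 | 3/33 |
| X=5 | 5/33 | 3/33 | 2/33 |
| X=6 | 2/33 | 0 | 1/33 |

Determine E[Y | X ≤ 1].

P(X ≤ 1) = 10/33.
Σ Y·P over the event = 0·(2/33) + 3·(4/33) + 5·(4/33) = 32/33.
E[Y | X ≤ 1] = (32/33) / (10/33) = 16/5.

16/5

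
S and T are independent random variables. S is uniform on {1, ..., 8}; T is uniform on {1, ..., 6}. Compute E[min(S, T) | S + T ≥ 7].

37/11

P(S + T ≥ 7) = 11/16.
Summing min(S,T)·P(x,y) over outcomes with S + T ≥ 7 gives 37/16.
E[min(S, T) | S + T ≥ 7] = (37/16) / (11/16) = 37/11.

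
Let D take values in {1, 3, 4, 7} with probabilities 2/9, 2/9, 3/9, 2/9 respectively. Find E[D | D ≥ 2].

P(D ≥ 2) = 7/9.
Σ over the event: 3·2/9 + 4·1/3 + 7·2/9 = 32/9.
E[D | D ≥ 2] = (32/9) / (7/9) = 32/7.

32/7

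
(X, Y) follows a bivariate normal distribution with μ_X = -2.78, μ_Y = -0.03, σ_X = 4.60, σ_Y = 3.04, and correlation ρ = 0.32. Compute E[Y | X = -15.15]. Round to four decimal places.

-2.6460

For a bivariate normal, E[Y | X=x] = μ_Y + ρ·(σ_Y/σ_X)·(x − μ_X).
E[Y | X=-15.15] = -0.03 + (0.32)·(3.04/4.60)·(-15.15 − (-2.78)) = -0.03 + (0.21148)·(-12.37) = -2.6460.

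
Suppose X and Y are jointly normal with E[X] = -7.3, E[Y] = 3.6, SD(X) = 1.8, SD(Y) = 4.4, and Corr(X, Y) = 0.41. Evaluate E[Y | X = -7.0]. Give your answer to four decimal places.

The regression of Y on X has slope ρ·σ_Y/σ_X and passes through (μ_X, μ_Y).
E[Y | X=-7.0] = 3.6 + (0.41)·(4.4/1.8)·(-7.0 − (-7.3)) = 3.6 + (1.0022)·(0.3) = 3.9007.

3.9007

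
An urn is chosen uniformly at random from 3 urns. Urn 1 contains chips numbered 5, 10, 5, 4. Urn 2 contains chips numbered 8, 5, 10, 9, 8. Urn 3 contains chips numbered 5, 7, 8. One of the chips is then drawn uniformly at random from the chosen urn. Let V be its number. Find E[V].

62/9

E[V | urn 1] = (5+10+5+4)/4 = 6.
E[V | urn 2] = (8+5+10+9+8)/5 = 8.
E[V | urn 3] = (5+7+8)/3 = 20/3.
E[V] = (1/3)·(6) + (1/3)·(8) + (1/3)·(20/3) = 62/9.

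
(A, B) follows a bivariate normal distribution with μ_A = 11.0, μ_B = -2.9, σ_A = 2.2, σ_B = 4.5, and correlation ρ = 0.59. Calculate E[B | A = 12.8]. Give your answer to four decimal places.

-0.7277

For a bivariate normal, E[B | A=x] = μ_B + ρ·(σ_B/σ_A)·(x − μ_A).
E[B | A=12.8] = -2.9 + (0.59)·(4.5/2.2)·(12.8 − (11.0)) = -2.9 + (1.20682)·(1.8) = -0.7277.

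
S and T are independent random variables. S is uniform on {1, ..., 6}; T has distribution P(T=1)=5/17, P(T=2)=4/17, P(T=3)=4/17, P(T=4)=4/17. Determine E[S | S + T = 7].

P(S + T = 7) = 1/6.
Summing S·P(x,y) over outcomes with S + T = 7 gives 13/17.
E[S | S + T = 7] = (13/17) / (1/6) = 78/17.

78/17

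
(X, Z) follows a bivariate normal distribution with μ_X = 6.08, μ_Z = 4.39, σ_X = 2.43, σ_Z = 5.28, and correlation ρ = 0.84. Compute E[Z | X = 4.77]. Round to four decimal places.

E[Z | X=x] = μ_Z + ρ(σ_Z/σ_X)(x − μ_X) for jointly normal variables.
E[Z | X=4.77] = 4.39 + (0.84)·(5.28/2.43)·(4.77 − (6.08)) = 4.39 + (1.8252)·(-1.31) = 1.9990.

1.9990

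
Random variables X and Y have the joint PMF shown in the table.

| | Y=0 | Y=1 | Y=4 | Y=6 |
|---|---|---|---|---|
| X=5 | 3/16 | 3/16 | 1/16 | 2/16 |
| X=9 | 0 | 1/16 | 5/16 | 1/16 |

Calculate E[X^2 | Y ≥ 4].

P(Y ≥ 4) = 9/16.
Σ X^2·P over the event = 25·(1/16) + 25·(2/16) + 81·(5/16) + 81·(1/16) = 561/16.
E[X^2 | Y ≥ 4] = (561/16) / (9/16) = 187/3.

187/3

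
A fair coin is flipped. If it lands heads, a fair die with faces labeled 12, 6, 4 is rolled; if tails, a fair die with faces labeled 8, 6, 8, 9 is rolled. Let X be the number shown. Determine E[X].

181/24

E[X | heads] = (12+6+4)/3 = 22/3.
E[X | tails] = (8+6+8+9)/4 = 31/4.
By the law of total expectation,
E[X] = (1/2)·(22/3) + (1/2)·(31/4) = 181/24.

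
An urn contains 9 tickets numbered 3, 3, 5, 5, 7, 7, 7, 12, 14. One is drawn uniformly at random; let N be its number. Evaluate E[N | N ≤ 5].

P(N ≤ 5) = 4/9.
Σ over the event: 3·2/9 + 5·2/9 = 16/9.
E[N | N ≤ 5] = (16/9) / (4/9) = 4.

4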